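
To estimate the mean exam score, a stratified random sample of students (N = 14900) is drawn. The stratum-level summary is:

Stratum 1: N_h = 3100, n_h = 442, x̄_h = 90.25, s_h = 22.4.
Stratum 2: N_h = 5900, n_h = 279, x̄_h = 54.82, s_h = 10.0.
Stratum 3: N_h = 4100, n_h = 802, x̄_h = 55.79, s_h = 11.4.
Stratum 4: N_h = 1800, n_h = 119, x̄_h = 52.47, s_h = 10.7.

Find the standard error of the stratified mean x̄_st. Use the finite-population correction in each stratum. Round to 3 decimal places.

SE(x̄_st) ≈ 0.344

V̂(x̄_st) = Σ W_h² (1 − n_h/N_h) s_h²/n_h, with W_h = N_h/N and N = 14900:
  stratum 1: (3100/14900)²·(1 − 442/3100)·22.4²/442 = 0.0421326
  stratum 2: (5900/14900)²·(1 − 279/5900)·10.0²/279 = 0.0535413
  stratum 3: (4100/14900)²·(1 − 802/4100)·11.4²/802 = 0.00986955
  stratum 4: (1800/14900)²·(1 − 119/1800)·10.7²/119 = 0.0131126
V̂(x̄_st) = 0.118656
SE(x̄_st) = √0.118656 = 0.344465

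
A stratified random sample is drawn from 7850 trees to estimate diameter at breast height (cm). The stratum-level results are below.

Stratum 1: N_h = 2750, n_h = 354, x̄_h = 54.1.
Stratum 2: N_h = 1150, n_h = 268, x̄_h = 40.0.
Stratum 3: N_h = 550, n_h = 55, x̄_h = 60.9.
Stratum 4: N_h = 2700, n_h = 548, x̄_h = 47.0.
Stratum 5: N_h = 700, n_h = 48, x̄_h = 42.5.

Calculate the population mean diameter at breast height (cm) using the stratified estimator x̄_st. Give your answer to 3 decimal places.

N = Σ N_h = 7850. Stratum weights W_h = N_h/N.
x̄_st = (2750·54.1 + 1150·40.0 + 550·60.9 + 2700·47.0 + 700·42.5) / 7850 = 49.03439

x̄_st ≈ 49.034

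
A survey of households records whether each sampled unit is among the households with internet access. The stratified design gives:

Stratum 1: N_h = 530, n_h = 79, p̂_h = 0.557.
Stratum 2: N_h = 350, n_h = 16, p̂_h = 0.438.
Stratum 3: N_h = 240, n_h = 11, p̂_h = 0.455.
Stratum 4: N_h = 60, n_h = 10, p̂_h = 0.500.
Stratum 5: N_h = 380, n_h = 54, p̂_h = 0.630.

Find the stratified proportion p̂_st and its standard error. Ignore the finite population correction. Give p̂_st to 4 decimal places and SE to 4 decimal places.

p̂_st ≈ 0.5302, SE ≈ 0.0456

N = 1560; stratum weights W_h = N_h/N.
p̂_st = Σ W_h p̂_h = (530·0.557 + 350·0.438 + 240·0.455 + 60·0.500 + 380·0.630)/1560 = 0.53020
V̂(p̂_st) = Σ W_h² p̂_h(1−p̂_h)/(n_h−1):
  stratum 1: (530/1560)²·0.557·0.443/78 = 0.000365146
  stratum 2: (350/1560)²·0.438·0.562/15 = 0.000826049
  stratum 3: (240/1560)²·0.455·0.545/10 = 0.000586923
  stratum 4: (60/1560)²·0.500·0.500/9 = 4.10914e-05
  stratum 5: (380/1560)²·0.630·0.370/53 = 0.000260966
V̂(p̂_st) = 0.00208018; SE = √V̂ = 0.045609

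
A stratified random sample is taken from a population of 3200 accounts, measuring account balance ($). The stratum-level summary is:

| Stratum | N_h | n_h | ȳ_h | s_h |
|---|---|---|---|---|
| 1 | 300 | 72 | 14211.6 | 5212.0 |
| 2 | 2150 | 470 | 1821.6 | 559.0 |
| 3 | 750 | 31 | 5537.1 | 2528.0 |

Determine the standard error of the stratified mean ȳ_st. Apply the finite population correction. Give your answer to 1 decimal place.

SE(ȳ_st) ≈ 116.7

V̂(ȳ_st) = Σ W_h² (1 − n_h/N_h) s_h²/n_h, with W_h = N_h/N and N = 3200:
  stratum 1: (300/3200)²·(1 − 72/300)·5212.0²/72 = 2520.19
  stratum 2: (2150/3200)²·(1 − 470/2150)·559.0²/470 = 234.517
  stratum 3: (750/3200)²·(1 − 31/750)·2528.0²/31 = 10856.3
V̂(ȳ_st) = 13611
SE(ȳ_st) = √13611 = 116.666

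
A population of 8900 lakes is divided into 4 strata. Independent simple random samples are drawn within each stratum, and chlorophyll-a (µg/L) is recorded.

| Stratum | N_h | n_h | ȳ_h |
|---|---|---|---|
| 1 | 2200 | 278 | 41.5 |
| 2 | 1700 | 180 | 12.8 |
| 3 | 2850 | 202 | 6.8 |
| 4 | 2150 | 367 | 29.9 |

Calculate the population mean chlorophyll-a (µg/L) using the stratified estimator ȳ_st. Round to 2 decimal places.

N = Σ N_h = 8900. Stratum weights W_h = N_h/N.
ȳ_st = (2200·41.5 + 1700·12.8 + 2850·6.8 + 2150·29.9) / 8900 = 22.1039

ȳ_st ≈ 22.10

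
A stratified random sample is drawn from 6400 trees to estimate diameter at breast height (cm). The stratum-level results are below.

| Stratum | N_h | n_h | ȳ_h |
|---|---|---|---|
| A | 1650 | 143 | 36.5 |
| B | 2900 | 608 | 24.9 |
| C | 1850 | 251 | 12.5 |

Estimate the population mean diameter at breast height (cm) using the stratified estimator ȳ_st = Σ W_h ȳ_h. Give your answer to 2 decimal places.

ȳ_st ≈ 24.31

N = Σ N_h = 6400. Stratum weights W_h = N_h/N.
ȳ_st = (1650·36.5 + 2900·24.9 + 1850·12.5) / 6400 = 24.3062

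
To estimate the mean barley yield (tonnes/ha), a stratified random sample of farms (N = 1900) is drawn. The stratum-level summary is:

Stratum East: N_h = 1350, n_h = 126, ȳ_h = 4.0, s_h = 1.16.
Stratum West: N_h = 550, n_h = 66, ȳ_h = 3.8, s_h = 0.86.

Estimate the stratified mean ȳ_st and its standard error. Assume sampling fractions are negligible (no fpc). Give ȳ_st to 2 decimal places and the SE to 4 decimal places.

ȳ_st ≈ 3.94, SE ≈ 0.0796

ȳ_st = Σ W_h ȳ_h = (1350·4.0 + 550·3.8)/1900 = 3.94211
V̂(ȳ_st) = Σ W_h² s_h²/n_h, with W_h = N_h/N and N = 1900:
  stratum East: (1350/1900)²·1.16²/126 = 0.00539145
  stratum West: (550/1900)²·0.86²/66 = 0.000939012
V̂(ȳ_st) = 0.00633046
SE(ȳ_st) = √0.00633046 = 0.0795642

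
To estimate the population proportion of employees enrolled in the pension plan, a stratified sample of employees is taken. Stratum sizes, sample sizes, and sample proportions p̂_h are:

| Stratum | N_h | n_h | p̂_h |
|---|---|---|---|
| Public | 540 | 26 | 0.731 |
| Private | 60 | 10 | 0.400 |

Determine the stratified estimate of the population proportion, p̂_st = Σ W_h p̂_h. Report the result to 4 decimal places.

N = 600; stratum weights W_h = N_h/N.
p̂_st = Σ W_h p̂_h = (540·0.731 + 60·0.400)/600 = 0.69790

p̂_st ≈ 0.6979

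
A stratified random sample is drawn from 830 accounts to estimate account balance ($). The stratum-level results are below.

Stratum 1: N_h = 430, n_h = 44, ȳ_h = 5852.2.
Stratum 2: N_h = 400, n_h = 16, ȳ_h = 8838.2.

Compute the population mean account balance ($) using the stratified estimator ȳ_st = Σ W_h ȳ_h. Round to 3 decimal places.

N = Σ N_h = 830. Stratum weights W_h = N_h/N.
ȳ_st = (430·5852.2 + 400·8838.2) / 830 = 7291.23614

ȳ_st ≈ 7291.236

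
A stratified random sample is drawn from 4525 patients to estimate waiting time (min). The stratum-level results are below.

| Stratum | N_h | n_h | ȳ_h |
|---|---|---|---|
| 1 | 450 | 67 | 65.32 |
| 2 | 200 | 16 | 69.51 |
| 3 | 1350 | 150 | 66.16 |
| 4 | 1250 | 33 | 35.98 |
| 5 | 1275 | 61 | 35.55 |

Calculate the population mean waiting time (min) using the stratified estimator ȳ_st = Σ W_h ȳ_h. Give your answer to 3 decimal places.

ȳ_st ≈ 49.263

N = Σ N_h = 4525. Stratum weights W_h = N_h/N.
ȳ_st = (450·65.32 + 200·69.51 + 1350·66.16 + 1250·35.98 + 1275·35.55) / 4525 = 49.26260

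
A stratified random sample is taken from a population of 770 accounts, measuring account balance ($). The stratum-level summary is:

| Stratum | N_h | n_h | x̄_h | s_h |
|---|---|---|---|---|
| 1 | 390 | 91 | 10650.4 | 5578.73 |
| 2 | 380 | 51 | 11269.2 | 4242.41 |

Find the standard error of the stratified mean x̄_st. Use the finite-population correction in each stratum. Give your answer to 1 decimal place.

SE(x̄_st) ≈ 376.4

V̂(x̄_st) = Σ W_h² (1 − n_h/N_h) s_h²/n_h, with W_h = N_h/N and N = 770:
  stratum 1: (390/770)²·(1 − 91/390)·5578.73²/91 = 67264.1
  stratum 2: (380/770)²·(1 − 51/380)·4242.41²/51 = 74413.7
V̂(x̄_st) = 141678
SE(x̄_st) = √141678 = 376.401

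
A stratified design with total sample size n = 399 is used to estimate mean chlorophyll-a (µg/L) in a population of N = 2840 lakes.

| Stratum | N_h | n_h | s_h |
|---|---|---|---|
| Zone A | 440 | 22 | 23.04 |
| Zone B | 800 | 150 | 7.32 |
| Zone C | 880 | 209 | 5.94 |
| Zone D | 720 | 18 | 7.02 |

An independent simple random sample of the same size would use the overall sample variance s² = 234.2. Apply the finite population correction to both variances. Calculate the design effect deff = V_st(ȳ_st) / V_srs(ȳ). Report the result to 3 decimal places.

deff ≈ 1.501

V̂(ȳ_st) = Σ W_h² (1 − n_h/N_h) s_h²/n_h, with W_h = N_h/N and N = 2840:
  stratum Zone A: (440/2840)²·(1 − 22/440)·23.04²/22 = 0.550218
  stratum Zone B: (800/2840)²·(1 − 150/800)·7.32²/150 = 0.0230302
  stratum Zone C: (880/2840)²·(1 − 209/880)·5.94²/209 = 0.0123593
  stratum Zone D: (720/2840)²·(1 − 18/720)·7.02²/18 = 0.171567
V_st = 0.757175
V_srs = (1 − 399/2840)·234.2/399 = 0.504503
deff = V_st / V_srs = 0.757175/0.504503 = 1.5008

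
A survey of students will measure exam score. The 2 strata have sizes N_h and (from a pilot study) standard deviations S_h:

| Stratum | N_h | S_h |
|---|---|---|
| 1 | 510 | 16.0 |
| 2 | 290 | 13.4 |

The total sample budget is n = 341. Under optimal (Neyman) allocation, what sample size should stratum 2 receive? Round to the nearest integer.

Neyman allocation: n_h = n · N_h S_h / Σ N_i S_i, with n = 341.
  stratum 1: N_h·S_h = 510·16.0 = 8160.00
  stratum 2: N_h·S_h = 290·13.4 = 3886.00
Σ N_h S_h = 12046.00
n for stratum 2 = 341·3886.00/12046.00 = 110.005 → 110

110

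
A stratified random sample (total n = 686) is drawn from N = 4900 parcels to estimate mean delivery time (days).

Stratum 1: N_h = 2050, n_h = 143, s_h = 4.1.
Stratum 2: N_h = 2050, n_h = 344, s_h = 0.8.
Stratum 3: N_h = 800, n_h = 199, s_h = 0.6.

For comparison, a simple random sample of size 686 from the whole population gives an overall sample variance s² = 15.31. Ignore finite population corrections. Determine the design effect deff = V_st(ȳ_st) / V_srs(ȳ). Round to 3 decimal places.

deff ≈ 0.939

V̂(ȳ_st) = Σ W_h² s_h²/n_h, with W_h = N_h/N and N = 4900:
  stratum 1: (2050/4900)²·4.1²/143 = 0.0205754
  stratum 2: (2050/4900)²·0.8²/344 = 0.00032564
  stratum 3: (800/4900)²·0.6²/199 = 4.82211e-05
V_st = 0.0209492
V_srs = s²/n = 15.31/686 = 0.0223178
deff = V_st / V_srs = 0.0209492/0.0223178 = 0.9387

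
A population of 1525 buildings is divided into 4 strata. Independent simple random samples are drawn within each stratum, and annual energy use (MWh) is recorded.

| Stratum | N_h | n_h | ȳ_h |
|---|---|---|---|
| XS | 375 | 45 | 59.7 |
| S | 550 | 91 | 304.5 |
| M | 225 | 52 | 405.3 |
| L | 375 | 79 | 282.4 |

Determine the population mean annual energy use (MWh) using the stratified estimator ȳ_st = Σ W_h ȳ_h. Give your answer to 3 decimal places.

ȳ_st ≈ 253.741

N = Σ N_h = 1525. Stratum weights W_h = N_h/N.
ȳ_st = (375·59.7 + 550·304.5 + 225·405.3 + 375·282.4) / 1525 = 253.74098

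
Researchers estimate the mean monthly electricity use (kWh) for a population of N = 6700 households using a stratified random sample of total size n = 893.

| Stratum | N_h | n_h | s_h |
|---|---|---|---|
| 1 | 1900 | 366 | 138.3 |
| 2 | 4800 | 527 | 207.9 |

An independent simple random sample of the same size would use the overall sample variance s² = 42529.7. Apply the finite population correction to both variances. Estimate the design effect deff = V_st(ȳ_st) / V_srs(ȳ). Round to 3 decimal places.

deff ≈ 0.990

V̂(ȳ_st) = Σ W_h² (1 − n_h/N_h) s_h²/n_h, with W_h = N_h/N and N = 6700:
  stratum 1: (1900/6700)²·(1 − 366/1900)·138.3²/366 = 3.39307
  stratum 2: (4800/6700)²·(1 − 527/4800)·207.9²/527 = 37.4734
V_st = 40.8665
V_srs = (1 − 893/6700)·42529.7/893 = 41.2779
deff = V_st / V_srs = 40.8665/41.2779 = 0.9900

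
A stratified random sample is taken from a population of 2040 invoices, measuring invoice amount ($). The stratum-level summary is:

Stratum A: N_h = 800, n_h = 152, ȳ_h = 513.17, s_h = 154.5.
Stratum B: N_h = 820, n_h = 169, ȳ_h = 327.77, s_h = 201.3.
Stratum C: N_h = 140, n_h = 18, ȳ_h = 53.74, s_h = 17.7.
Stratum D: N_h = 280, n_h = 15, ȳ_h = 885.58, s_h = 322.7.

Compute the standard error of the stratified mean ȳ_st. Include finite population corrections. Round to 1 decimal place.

V̂(ȳ_st) = Σ W_h² (1 − n_h/N_h) s_h²/n_h, with W_h = N_h/N and N = 2040:
  stratum A: (800/2040)²·(1 − 152/800)·154.5²/152 = 19.5622
  stratum B: (820/2040)²·(1 − 169/820)·201.3²/169 = 30.7564
  stratum C: (140/2040)²·(1 − 18/140)·17.7²/18 = 0.0714334
  stratum D: (280/2040)²·(1 − 15/280)·322.7²/15 = 123.78
V̂(ȳ_st) = 174.17
SE(ȳ_st) = √174.17 = 13.1973

SE(ȳ_st) ≈ 13.2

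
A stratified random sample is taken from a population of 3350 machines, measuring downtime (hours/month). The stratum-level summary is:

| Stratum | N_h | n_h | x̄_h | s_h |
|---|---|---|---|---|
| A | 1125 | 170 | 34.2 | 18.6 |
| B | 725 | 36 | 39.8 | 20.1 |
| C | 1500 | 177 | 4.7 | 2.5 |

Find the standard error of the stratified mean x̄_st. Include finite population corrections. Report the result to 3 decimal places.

V̂(x̄_st) = Σ W_h² (1 − n_h/N_h) s_h²/n_h, with W_h = N_h/N and N = 3350:
  stratum A: (1125/3350)²·(1 − 170/1125)·18.6²/170 = 0.194824
  stratum B: (725/3350)²·(1 − 36/725)·20.1²/36 = 0.499525
  stratum C: (1500/3350)²·(1 − 177/1500)·2.5²/177 = 0.00624408
V̂(x̄_st) = 0.700593
SE(x̄_st) = √0.700593 = 0.837015

SE(x̄_st) ≈ 0.837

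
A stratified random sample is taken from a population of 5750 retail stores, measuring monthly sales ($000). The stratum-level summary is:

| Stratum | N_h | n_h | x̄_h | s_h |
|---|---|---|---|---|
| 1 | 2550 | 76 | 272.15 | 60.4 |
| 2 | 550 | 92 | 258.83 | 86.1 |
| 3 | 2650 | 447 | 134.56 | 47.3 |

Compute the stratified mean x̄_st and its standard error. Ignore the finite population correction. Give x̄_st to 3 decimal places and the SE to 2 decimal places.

x̄_st ≈ 207.465, SE ≈ 3.35

x̄_st = Σ W_h x̄_h = (2550·272.15 + 550·258.83 + 2650·134.56)/5750 = 207.46487
V̂(x̄_st) = Σ W_h² s_h²/n_h, with W_h = N_h/N and N = 5750:
  stratum 1: (2550/5750)²·60.4²/76 = 9.44072
  stratum 2: (550/5750)²·86.1²/92 = 0.737239
  stratum 3: (2650/5750)²·47.3²/447 = 1.06309
V̂(x̄_st) = 11.241
SE(x̄_st) = √11.241 = 3.35277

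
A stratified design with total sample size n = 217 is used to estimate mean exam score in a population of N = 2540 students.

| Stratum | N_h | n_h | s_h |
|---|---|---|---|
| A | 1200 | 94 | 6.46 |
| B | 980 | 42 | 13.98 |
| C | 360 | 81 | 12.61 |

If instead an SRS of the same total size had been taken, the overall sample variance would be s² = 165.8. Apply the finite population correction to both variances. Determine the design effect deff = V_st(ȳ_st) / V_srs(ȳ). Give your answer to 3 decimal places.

deff ≈ 1.123

V̂(ȳ_st) = Σ W_h² (1 − n_h/N_h) s_h²/n_h, with W_h = N_h/N and N = 2540:
  stratum A: (1200/2540)²·(1 − 94/1200)·6.46²/94 = 0.0913285
  stratum B: (980/2540)²·(1 − 42/980)·13.98²/42 = 0.66302
  stratum C: (360/2540)²·(1 − 81/360)·12.61²/81 = 0.0305622
V_st = 0.78491
V_srs = (1 − 217/2540)·165.8/217 = 0.69878
deff = V_st / V_srs = 0.78491/0.69878 = 1.1233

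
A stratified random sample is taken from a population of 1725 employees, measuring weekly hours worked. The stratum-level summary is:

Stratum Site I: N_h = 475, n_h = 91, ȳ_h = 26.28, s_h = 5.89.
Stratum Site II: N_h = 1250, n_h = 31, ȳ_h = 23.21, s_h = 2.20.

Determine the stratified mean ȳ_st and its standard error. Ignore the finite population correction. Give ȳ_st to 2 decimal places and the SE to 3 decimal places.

ȳ_st ≈ 24.06, SE ≈ 0.333

ȳ_st = Σ W_h ȳ_h = (475·26.28 + 1250·23.21)/1725 = 24.05536
V̂(ȳ_st) = Σ W_h² s_h²/n_h, with W_h = N_h/N and N = 1725:
  stratum Site I: (475/1725)²·5.89²/91 = 0.0289067
  stratum Site II: (1250/1725)²·2.20²/31 = 0.0819833
V̂(ȳ_st) = 0.11089
SE(ȳ_st) = √0.11089 = 0.333001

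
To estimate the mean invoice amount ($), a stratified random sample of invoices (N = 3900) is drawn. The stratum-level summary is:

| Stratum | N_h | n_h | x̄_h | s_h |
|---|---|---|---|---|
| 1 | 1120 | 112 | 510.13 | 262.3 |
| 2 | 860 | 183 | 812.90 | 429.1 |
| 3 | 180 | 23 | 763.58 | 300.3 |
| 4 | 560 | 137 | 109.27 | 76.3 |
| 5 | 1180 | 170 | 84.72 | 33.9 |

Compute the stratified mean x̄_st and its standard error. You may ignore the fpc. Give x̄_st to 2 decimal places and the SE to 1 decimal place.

x̄_st = Σ W_h x̄_h = (1120·510.13 + 860·812.90 + 180·763.58 + 560·109.27 + 1180·84.72)/3900 = 402.31918
V̂(x̄_st) = Σ W_h² s_h²/n_h, with W_h = N_h/N and N = 3900:
  stratum 1: (1120/3900)²·262.3²/112 = 50.6624
  stratum 2: (860/3900)²·429.1²/183 = 48.9253
  stratum 3: (180/3900)²·300.3²/23 = 8.35216
  stratum 4: (560/3900)²·76.3²/137 = 0.876144
  stratum 5: (1180/3900)²·33.9²/170 = 0.61885
V̂(x̄_st) = 109.435
SE(x̄_st) = √109.435 = 10.4611

x̄_st ≈ 402.32, SE ≈ 10.5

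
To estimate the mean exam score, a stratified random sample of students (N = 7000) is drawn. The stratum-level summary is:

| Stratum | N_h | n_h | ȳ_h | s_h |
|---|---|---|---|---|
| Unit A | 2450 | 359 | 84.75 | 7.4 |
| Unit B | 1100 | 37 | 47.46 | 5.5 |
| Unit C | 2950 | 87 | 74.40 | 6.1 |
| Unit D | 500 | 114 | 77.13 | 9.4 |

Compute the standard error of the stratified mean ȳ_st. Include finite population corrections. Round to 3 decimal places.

SE(ȳ_st) ≈ 0.335

V̂(ȳ_st) = Σ W_h² (1 − n_h/N_h) s_h²/n_h, with W_h = N_h/N and N = 7000:
  stratum Unit A: (2450/7000)²·(1 − 359/2450)·7.4²/359 = 0.0159475
  stratum Unit B: (1100/7000)²·(1 − 37/1100)·5.5²/37 = 0.0195098
  stratum Unit C: (2950/7000)²·(1 − 87/2950)·6.1²/87 = 0.0737204
  stratum Unit D: (500/7000)²·(1 − 114/500)·9.4²/114 = 0.0030529
V̂(ȳ_st) = 0.112231
SE(ȳ_st) = √0.112231 = 0.335008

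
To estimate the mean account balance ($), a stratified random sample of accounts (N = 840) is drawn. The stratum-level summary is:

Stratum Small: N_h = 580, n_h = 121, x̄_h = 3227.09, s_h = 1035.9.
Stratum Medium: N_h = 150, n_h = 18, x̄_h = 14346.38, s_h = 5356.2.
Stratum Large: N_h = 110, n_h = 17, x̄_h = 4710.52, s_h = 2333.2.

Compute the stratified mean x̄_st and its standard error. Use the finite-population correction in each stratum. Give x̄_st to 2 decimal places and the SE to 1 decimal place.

x̄_st ≈ 5406.94, SE ≈ 229.6

x̄_st = Σ W_h x̄_h = (580·3227.09 + 150·14346.38 + 110·4710.52)/840 = 5406.93619
V̂(x̄_st) = Σ W_h² (1 − n_h/N_h) s_h²/n_h, with W_h = N_h/N and N = 840:
  stratum Small: (580/840)²·(1 − 121/580)·1035.9²/121 = 3346.05
  stratum Medium: (150/840)²·(1 − 18/150)·5356.2²/18 = 44724.7
  stratum Large: (110/840)²·(1 − 17/110)·2333.2²/17 = 4642.72
V̂(x̄_st) = 52713.5
SE(x̄_st) = √52713.5 = 229.594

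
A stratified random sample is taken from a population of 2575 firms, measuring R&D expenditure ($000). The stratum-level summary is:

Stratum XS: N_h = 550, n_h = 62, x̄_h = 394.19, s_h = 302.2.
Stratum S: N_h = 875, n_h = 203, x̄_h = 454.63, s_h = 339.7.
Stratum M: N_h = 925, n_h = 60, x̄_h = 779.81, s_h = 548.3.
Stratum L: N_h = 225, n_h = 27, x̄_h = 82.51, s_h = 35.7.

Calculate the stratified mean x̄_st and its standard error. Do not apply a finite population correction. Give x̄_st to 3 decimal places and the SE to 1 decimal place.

x̄_st = Σ W_h x̄_h = (550·394.19 + 875·454.63 + 925·779.81 + 225·82.51)/2575 = 526.01738
V̂(x̄_st) = Σ W_h² s_h²/n_h, with W_h = N_h/N and N = 2575:
  stratum XS: (550/2575)²·302.2²/62 = 67.1998
  stratum S: (875/2575)²·339.7²/203 = 65.6382
  stratum M: (925/2575)²·548.3²/60 = 646.568
  stratum L: (225/2575)²·35.7²/27 = 0.360399
V̂(x̄_st) = 779.766
SE(x̄_st) = √779.766 = 27.9243

x̄_st ≈ 526.017, SE ≈ 27.9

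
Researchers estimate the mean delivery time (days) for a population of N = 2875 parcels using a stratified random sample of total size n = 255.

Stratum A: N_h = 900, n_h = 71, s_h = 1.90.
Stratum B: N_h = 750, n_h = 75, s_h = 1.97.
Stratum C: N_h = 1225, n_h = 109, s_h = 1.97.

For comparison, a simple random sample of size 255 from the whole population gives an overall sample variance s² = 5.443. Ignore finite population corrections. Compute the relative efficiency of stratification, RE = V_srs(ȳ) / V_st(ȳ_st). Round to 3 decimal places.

V̂(ȳ_st) = Σ W_h² s_h²/n_h, with W_h = N_h/N and N = 2875:
  stratum A: (900/2875)²·1.90²/71 = 0.00498262
  stratum B: (750/2875)²·1.97²/75 = 0.00352142
  stratum C: (1225/2875)²·1.97²/109 = 0.00646402
V_st = 0.0149681
V_srs = s²/n = 5.443/255 = 0.0213451
Relative efficiency = V_srs / V_st = 0.0213451/0.0149681 = 1.4260

RE ≈ 1.426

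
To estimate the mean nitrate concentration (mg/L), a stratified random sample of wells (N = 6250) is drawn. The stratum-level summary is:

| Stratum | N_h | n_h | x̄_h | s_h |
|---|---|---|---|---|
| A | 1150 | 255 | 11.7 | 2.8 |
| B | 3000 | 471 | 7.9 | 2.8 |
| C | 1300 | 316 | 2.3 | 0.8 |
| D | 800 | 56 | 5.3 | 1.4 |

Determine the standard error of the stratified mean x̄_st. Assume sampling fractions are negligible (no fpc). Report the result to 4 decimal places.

SE(x̄_st) ≈ 0.0744

V̂(x̄_st) = Σ W_h² s_h²/n_h, with W_h = N_h/N and N = 6250:
  stratum A: (1150/6250)²·2.8²/255 = 0.00104091
  stratum B: (3000/6250)²·2.8²/471 = 0.00383511
  stratum C: (1300/6250)²·0.8²/316 = 8.76233e-05
  stratum D: (800/6250)²·1.4²/56 = 0.00057344
V̂(x̄_st) = 0.00553708
SE(x̄_st) = √0.00553708 = 0.0744115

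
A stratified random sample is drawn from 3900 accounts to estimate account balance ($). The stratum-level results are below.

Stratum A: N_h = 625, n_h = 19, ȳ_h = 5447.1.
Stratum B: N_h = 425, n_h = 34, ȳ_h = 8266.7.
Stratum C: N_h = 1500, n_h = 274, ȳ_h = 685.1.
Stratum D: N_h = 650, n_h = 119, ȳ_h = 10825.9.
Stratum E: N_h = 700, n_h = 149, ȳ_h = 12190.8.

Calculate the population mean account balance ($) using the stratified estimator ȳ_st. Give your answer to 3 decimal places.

ȳ_st ≈ 6029.700

N = Σ N_h = 3900. Stratum weights W_h = N_h/N.
ȳ_st = (625·5447.1 + 425·8266.7 + 1500·685.1 + 650·10825.9 + 700·12190.8) / 3900 = 6029.70000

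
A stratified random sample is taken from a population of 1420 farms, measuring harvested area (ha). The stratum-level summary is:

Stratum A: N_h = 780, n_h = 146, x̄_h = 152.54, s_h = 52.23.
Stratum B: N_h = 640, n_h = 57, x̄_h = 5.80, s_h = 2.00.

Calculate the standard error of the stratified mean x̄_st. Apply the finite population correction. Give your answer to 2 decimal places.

V̂(x̄_st) = Σ W_h² (1 − n_h/N_h) s_h²/n_h, with W_h = N_h/N and N = 1420:
  stratum A: (780/1420)²·(1 − 146/780)·52.23²/146 = 4.58241
  stratum B: (640/1420)²·(1 − 57/640)·2.00²/57 = 0.0129854
V̂(x̄_st) = 4.5954
SE(x̄_st) = √4.5954 = 2.14369

SE(x̄_st) ≈ 2.14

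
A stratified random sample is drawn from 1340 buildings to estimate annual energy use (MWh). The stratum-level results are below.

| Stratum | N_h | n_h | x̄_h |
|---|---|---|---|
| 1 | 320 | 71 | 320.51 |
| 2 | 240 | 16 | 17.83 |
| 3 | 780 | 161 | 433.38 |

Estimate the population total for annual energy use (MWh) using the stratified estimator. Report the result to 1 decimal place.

τ̂_st = Σ N_h x̄_h = 320·320.51 + 240·17.83 + 780·433.38 = 444878.8

τ̂_st ≈ 444878.8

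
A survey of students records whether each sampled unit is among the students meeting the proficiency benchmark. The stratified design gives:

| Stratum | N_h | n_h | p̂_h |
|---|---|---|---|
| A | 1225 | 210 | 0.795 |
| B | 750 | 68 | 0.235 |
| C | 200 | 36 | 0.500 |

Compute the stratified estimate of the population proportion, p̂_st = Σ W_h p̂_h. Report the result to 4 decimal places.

N = 2175; stratum weights W_h = N_h/N.
p̂_st = Σ W_h p̂_h = (1225·0.795 + 750·0.235 + 200·0.500)/2175 = 0.57477

p̂_st ≈ 0.5748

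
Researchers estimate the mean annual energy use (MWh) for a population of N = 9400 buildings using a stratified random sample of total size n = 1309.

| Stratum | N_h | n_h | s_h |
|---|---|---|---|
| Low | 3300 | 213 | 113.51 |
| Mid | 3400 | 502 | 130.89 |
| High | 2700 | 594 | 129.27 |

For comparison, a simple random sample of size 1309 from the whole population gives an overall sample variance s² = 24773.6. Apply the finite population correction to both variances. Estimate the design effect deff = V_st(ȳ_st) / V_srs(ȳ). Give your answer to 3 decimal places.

V̂(ȳ_st) = Σ W_h² (1 − n_h/N_h) s_h²/n_h, with W_h = N_h/N and N = 9400:
  stratum Low: (3300/9400)²·(1 − 213/3300)·113.51²/213 = 6.97403
  stratum Mid: (3400/9400)²·(1 − 502/3400)·130.89²/502 = 3.80567
  stratum High: (2700/9400)²·(1 − 594/2700)·129.27²/594 = 1.8104
V_st = 12.5901
V_srs = (1 − 1309/9400)·24773.6/1309 = 16.2901
deff = V_st / V_srs = 12.5901/16.2901 = 0.7729

deff ≈ 0.773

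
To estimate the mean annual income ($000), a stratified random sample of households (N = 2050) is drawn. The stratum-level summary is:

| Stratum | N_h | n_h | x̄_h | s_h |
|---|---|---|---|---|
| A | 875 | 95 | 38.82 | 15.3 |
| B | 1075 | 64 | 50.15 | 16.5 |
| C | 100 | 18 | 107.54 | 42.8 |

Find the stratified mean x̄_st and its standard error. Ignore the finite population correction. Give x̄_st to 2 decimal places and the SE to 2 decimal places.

x̄_st = Σ W_h x̄_h = (875·38.82 + 1075·50.15 + 100·107.54)/2050 = 48.11354
V̂(x̄_st) = Σ W_h² s_h²/n_h, with W_h = N_h/N and N = 2050:
  stratum A: (875/2050)²·15.3²/95 = 0.448919
  stratum B: (1075/2050)²·16.5²/64 = 1.16976
  stratum C: (100/2050)²·42.8²/18 = 0.242163
V̂(x̄_st) = 1.86084
SE(x̄_st) = √1.86084 = 1.36413

x̄_st ≈ 48.11, SE ≈ 1.36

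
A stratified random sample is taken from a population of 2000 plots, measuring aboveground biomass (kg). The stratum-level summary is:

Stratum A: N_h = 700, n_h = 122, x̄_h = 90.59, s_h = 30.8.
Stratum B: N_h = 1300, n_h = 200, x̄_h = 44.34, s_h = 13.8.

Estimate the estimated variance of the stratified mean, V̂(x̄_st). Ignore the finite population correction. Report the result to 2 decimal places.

V̂(x̄_st) ≈ 1.35

V̂(x̄_st) = Σ W_h² s_h²/n_h, with W_h = N_h/N and N = 2000:
  stratum A: (700/2000)²·30.8²/122 = 0.952528
  stratum B: (1300/2000)²·13.8²/200 = 0.402305
V̂(x̄_st) = 1.35483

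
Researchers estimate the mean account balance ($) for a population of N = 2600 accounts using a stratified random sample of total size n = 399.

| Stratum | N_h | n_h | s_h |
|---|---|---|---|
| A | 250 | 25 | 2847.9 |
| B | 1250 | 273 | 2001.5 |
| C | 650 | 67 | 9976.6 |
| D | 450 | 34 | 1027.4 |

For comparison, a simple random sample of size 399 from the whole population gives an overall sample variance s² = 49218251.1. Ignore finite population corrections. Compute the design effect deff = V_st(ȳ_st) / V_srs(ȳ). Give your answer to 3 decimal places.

deff ≈ 0.812

V̂(ȳ_st) = Σ W_h² s_h²/n_h, with W_h = N_h/N and N = 2600:
  stratum A: (250/2600)²·2847.9²/25 = 2999.46
  stratum B: (1250/2600)²·2001.5²/273 = 3391.73
  stratum C: (650/2600)²·9976.6²/67 = 92847.5
  stratum D: (450/2600)²·1027.4²/34 = 929.991
V_st = 100169
V_srs = s²/n = 49218251.1/399 = 123354
deff = V_st / V_srs = 100169/123354 = 0.8120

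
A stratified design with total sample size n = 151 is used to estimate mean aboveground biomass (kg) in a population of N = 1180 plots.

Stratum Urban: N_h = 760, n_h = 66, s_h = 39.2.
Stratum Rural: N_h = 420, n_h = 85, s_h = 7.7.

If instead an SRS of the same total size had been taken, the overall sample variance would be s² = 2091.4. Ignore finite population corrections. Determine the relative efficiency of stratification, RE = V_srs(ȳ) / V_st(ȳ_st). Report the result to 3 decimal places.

RE ≈ 1.421

V̂(ȳ_st) = Σ W_h² s_h²/n_h, with W_h = N_h/N and N = 1180:
  stratum Urban: (760/1180)²·39.2²/66 = 9.65809
  stratum Rural: (420/1180)²·7.7²/85 = 0.0883684
V_st = 9.74646
V_srs = s²/n = 2091.4/151 = 13.8503
Relative efficiency = V_srs / V_st = 13.8503/9.74646 = 1.4211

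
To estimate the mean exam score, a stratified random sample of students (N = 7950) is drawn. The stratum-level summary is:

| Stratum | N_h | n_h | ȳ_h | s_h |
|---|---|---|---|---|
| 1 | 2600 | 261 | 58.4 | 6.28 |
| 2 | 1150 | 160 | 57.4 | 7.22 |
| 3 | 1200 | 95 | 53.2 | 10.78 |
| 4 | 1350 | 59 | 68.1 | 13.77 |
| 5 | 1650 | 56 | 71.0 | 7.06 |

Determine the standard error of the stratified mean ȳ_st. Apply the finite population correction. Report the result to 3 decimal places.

V̂(ȳ_st) = Σ W_h² (1 − n_h/N_h) s_h²/n_h, with W_h = N_h/N and N = 7950:
  stratum 1: (2600/7950)²·(1 − 261/2600)·6.28²/261 = 0.0145395
  stratum 2: (1150/7950)²·(1 − 160/1150)·7.22²/160 = 0.00586885
  stratum 3: (1200/7950)²·(1 − 95/1200)·10.78²/95 = 0.0256639
  stratum 4: (1350/7950)²·(1 − 59/1350)·13.77²/59 = 0.088622
  stratum 5: (1650/7950)²·(1 − 56/1650)·7.06²/56 = 0.037039
V̂(ȳ_st) = 0.171733
SE(ȳ_st) = √0.171733 = 0.414407

SE(ȳ_st) ≈ 0.414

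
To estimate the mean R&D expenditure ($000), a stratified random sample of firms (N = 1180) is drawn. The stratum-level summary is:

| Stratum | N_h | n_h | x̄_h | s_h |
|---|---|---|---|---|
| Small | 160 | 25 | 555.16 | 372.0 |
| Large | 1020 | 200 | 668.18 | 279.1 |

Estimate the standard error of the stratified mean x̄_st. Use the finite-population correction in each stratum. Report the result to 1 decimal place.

SE(x̄_st) ≈ 17.9

V̂(x̄_st) = Σ W_h² (1 − n_h/N_h) s_h²/n_h, with W_h = N_h/N and N = 1180:
  stratum Small: (160/1180)²·(1 − 25/160)·372.0²/25 = 85.8688
  stratum Large: (1020/1180)²·(1 − 200/1020)·279.1²/200 = 233.959
V̂(x̄_st) = 319.828
SE(x̄_st) = √319.828 = 17.8837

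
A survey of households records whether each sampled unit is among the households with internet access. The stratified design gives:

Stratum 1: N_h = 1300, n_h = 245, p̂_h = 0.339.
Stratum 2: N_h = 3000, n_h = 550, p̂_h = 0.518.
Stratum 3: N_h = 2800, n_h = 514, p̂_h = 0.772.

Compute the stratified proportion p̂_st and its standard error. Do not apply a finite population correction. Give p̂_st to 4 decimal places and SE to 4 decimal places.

p̂_st ≈ 0.5854, SE ≈ 0.0129

N = 7100; stratum weights W_h = N_h/N.
p̂_st = Σ W_h p̂_h = (1300·0.339 + 3000·0.518 + 2800·0.772)/7100 = 0.58539
V̂(p̂_st) = Σ W_h² p̂_h(1−p̂_h)/(n_h−1):
  stratum 1: (1300/7100)²·0.339·0.661/244 = 3.0788e-05
  stratum 2: (3000/7100)²·0.518·0.482/549 = 8.11952e-05
  stratum 3: (2800/7100)²·0.772·0.228/513 = 5.33623e-05
V̂(p̂_st) = 0.000165345; SE = √V̂ = 0.0128587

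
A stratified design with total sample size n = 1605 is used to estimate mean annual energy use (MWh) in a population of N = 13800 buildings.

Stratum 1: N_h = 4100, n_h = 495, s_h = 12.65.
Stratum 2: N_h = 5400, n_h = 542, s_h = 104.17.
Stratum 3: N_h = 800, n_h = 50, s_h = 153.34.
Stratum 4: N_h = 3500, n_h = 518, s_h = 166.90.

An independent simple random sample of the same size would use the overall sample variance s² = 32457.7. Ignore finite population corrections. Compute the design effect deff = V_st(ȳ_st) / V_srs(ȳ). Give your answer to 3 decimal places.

V̂(ȳ_st) = Σ W_h² s_h²/n_h, with W_h = N_h/N and N = 13800:
  stratum 1: (4100/13800)²·12.65²/495 = 0.0285355
  stratum 2: (5400/13800)²·104.17²/542 = 3.0656
  stratum 3: (800/13800)²·153.34²/50 = 1.58038
  stratum 4: (3500/13800)²·166.90²/518 = 3.45908
V_st = 8.1336
V_srs = s²/n = 32457.7/1605 = 20.2229
deff = V_st / V_srs = 8.1336/20.2229 = 0.4022

deff ≈ 0.402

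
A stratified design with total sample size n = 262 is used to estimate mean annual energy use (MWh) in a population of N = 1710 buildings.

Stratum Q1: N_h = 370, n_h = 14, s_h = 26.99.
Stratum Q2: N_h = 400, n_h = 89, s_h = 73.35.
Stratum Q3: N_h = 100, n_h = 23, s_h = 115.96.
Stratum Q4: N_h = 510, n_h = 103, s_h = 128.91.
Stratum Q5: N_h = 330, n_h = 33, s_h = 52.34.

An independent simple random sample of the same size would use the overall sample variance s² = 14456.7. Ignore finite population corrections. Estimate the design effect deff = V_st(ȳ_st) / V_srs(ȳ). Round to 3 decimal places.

deff ≈ 0.456

V̂(ȳ_st) = Σ W_h² s_h²/n_h, with W_h = N_h/N and N = 1710:
  stratum Q1: (370/1710)²·26.99²/14 = 2.43607
  stratum Q2: (400/1710)²·73.35²/89 = 3.30779
  stratum Q3: (100/1710)²·115.96²/23 = 1.99938
  stratum Q4: (510/1710)²·128.91²/103 = 14.3511
  stratum Q5: (330/1710)²·52.34²/33 = 3.09164
V_st = 25.1859
V_srs = s²/n = 14456.7/262 = 55.1782
deff = V_st / V_srs = 25.1859/55.1782 = 0.4564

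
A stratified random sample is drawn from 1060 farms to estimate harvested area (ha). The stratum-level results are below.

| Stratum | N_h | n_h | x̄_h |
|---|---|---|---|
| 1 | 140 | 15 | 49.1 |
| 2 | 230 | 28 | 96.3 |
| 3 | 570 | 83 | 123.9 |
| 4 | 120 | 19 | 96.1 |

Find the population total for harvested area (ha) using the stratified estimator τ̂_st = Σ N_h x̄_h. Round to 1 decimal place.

τ̂_st = Σ N_h x̄_h = 140·49.1 + 230·96.3 + 570·123.9 + 120·96.1 = 111178.0

τ̂_st ≈ 111178.0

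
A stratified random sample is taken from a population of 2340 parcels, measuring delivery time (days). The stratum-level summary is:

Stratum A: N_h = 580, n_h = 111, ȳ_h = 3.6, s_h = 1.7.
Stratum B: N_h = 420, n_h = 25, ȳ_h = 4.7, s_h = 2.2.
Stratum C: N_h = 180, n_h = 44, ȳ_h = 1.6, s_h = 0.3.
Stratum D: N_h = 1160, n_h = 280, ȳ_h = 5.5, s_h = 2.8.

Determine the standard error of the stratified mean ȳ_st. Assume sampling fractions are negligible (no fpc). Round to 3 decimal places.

SE(ȳ_st) ≈ 0.121

V̂(ȳ_st) = Σ W_h² s_h²/n_h, with W_h = N_h/N and N = 2340:
  stratum A: (580/2340)²·1.7²/111 = 0.00159955
  stratum B: (420/2340)²·2.2²/25 = 0.00623695
  stratum C: (180/2340)²·0.3²/44 = 1.21033e-05
  stratum D: (1160/2340)²·2.8²/280 = 0.00688085
V̂(ȳ_st) = 0.0147295
SE(ȳ_st) = √0.0147295 = 0.121365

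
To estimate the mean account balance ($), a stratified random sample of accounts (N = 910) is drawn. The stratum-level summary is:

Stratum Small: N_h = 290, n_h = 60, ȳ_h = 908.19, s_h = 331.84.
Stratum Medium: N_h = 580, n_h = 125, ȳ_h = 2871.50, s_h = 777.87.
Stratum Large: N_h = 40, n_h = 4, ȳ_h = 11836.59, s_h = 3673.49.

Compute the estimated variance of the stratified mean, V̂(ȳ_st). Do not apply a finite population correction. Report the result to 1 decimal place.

V̂(ȳ_st) ≈ 8671.1

V̂(ȳ_st) = Σ W_h² s_h²/n_h, with W_h = N_h/N and N = 910:
  stratum Small: (290/910)²·331.84²/60 = 186.389
  stratum Medium: (580/910)²·777.87²/125 = 1966.42
  stratum Large: (40/910)²·3673.49²/4 = 6518.31
V̂(ȳ_st) = 8671.12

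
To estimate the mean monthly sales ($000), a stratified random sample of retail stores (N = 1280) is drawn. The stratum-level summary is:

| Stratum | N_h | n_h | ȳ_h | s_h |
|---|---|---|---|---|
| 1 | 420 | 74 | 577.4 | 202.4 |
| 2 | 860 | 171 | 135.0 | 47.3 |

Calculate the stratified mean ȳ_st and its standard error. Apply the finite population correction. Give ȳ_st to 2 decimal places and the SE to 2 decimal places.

ȳ_st = Σ W_h ȳ_h = (420·577.4 + 860·135.0)/1280 = 280.16250
V̂(ȳ_st) = Σ W_h² (1 − n_h/N_h) s_h²/n_h, with W_h = N_h/N and N = 1280:
  stratum 1: (420/1280)²·(1 − 74/420)·202.4²/74 = 49.1015
  stratum 2: (860/1280)²·(1 − 171/860)·47.3²/171 = 4.73177
V̂(ȳ_st) = 53.8333
SE(ȳ_st) = √53.8333 = 7.33712

ȳ_st ≈ 280.16, SE ≈ 7.34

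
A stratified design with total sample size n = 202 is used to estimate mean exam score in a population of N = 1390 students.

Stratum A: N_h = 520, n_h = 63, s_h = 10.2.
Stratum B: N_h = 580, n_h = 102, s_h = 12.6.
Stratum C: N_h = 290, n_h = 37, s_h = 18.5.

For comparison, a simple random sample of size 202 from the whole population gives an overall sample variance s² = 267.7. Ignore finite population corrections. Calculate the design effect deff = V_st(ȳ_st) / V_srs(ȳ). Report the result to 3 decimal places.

deff ≈ 0.683

V̂(ȳ_st) = Σ W_h² s_h²/n_h, with W_h = N_h/N and N = 1390:
  stratum A: (520/1390)²·10.2²/63 = 0.23112
  stratum B: (580/1390)²·12.6²/102 = 0.270999
  stratum C: (290/1390)²·18.5²/37 = 0.402632
V_st = 0.90475
V_srs = s²/n = 267.7/202 = 1.32525
deff = V_st / V_srs = 0.90475/1.32525 = 0.6827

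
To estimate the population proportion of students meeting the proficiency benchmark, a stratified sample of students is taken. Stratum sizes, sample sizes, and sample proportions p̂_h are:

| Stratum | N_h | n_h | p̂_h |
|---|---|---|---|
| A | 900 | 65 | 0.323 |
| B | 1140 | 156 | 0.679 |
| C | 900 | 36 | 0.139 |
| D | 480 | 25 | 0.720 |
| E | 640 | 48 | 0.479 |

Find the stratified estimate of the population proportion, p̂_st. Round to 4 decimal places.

p̂_st ≈ 0.4537

N = 4060; stratum weights W_h = N_h/N.
p̂_st = Σ W_h p̂_h = (900·0.323 + 1140·0.679 + 900·0.139 + 480·0.720 + 640·0.479)/4060 = 0.45370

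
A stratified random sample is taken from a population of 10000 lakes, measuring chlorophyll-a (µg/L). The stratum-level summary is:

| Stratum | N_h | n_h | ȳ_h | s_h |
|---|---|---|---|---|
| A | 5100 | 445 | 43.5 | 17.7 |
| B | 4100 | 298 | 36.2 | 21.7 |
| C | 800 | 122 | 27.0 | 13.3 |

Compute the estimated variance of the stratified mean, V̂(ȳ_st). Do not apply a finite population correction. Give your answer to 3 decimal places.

V̂(ȳ_st) = Σ W_h² s_h²/n_h, with W_h = N_h/N and N = 10000:
  stratum A: (5100/10000)²·17.7²/445 = 0.183116
  stratum B: (4100/10000)²·21.7²/298 = 0.265626
  stratum C: (800/10000)²·13.3²/122 = 0.00927948
V̂(ȳ_st) = 0.458022

V̂(ȳ_st) ≈ 0.458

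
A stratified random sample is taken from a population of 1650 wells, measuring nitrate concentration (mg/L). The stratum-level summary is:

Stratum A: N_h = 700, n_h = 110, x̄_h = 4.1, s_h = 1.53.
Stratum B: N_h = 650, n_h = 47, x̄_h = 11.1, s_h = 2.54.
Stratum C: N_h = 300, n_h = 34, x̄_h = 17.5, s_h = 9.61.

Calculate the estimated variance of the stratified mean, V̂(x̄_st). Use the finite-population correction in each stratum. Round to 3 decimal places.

V̂(x̄_st) ≈ 0.103

V̂(x̄_st) = Σ W_h² (1 − n_h/N_h) s_h²/n_h, with W_h = N_h/N and N = 1650:
  stratum A: (700/1650)²·(1 − 110/700)·1.53²/110 = 0.00322829
  stratum B: (650/1650)²·(1 − 47/650)·2.54²/47 = 0.0197621
  stratum C: (300/1650)²·(1 − 34/300)·9.61²/34 = 0.0796165
V̂(x̄_st) = 0.102607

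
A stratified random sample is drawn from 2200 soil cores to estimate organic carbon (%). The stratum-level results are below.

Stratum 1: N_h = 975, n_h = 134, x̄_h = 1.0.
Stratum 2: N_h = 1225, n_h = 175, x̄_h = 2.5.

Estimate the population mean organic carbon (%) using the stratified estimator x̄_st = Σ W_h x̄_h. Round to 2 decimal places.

x̄_st ≈ 1.84

N = Σ N_h = 2200. Stratum weights W_h = N_h/N.
x̄_st = (975·1.0 + 1225·2.5) / 2200 = 1.8352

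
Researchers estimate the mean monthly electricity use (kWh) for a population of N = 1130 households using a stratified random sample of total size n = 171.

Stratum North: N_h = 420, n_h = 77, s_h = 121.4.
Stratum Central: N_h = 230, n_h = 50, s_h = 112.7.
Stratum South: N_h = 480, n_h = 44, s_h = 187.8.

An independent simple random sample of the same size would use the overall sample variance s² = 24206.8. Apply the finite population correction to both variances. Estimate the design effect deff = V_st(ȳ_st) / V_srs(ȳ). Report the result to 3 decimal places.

V̂(ȳ_st) = Σ W_h² (1 − n_h/N_h) s_h²/n_h, with W_h = N_h/N and N = 1130:
  stratum North: (420/1130)²·(1 − 77/420)·121.4²/77 = 21.594
  stratum Central: (230/1130)²·(1 − 50/230)·112.7²/50 = 8.23609
  stratum South: (480/1130)²·(1 − 44/480)·187.8²/44 = 131.374
V_st = 161.204
V_srs = (1 − 171/1130)·24206.8/171 = 120.138
deff = V_st / V_srs = 161.204/120.138 = 1.3418

deff ≈ 1.342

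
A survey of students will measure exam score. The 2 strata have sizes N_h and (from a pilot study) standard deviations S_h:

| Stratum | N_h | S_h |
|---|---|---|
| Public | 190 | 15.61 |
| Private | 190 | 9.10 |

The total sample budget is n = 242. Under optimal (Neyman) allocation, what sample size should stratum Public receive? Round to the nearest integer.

153

Neyman allocation: n_h = n · N_h S_h / Σ N_i S_i, with n = 242.
  stratum Public: N_h·S_h = 190·15.61 = 2965.90
  stratum Private: N_h·S_h = 190·9.10 = 1729.00
Σ N_h S_h = 4694.90
n for stratum Public = 242·2965.90/4694.90 = 152.878 → 153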